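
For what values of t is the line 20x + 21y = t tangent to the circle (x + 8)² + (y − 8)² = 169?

Tangency holds when the distance from the centre (−8, 8) to the line equals the radius 13:
|20·(−8) + 21·8 − t| / √841 = 13
|t − (8)| = 13·29, so t = 385 or t = −369.

t = −369 or t = 385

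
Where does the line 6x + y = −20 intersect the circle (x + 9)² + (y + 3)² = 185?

From the line, y = −6x − 20. Substituting:
37x² + 222x + 185 = 0  ⟹  x² + 6x + 5 = 0
x = −1 or x = −5, giving (−1, −14) and (−5, 10).

(−5, 10) and (−1, −14)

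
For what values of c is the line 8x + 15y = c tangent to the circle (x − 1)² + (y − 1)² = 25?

c = −62 or c = 108

Tangency holds when the distance from the centre (1, 1) to the line equals the radius 5:
|8·1 + 15·1 − c| / √289 = 5
|c − (23)| = 5·17, so c = 108 or c = −62.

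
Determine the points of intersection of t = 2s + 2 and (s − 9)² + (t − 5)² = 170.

Express t = 2s + 2 and substitute into the circle:
5s² − 30s − 80 = 0  ⟹  s² − 6s − 16 = 0
s = 8 or s = −2, giving (8, 18) and (−2, −2).

(−2, −2) and (8, 18)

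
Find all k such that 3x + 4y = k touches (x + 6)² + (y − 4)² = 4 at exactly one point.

k = −12 or k = 8

The line touches the circle iff its distance from (−6, 4) is 2:
|3·(−6) + 4·4 − k| / √25 = 2
|k − (−2)| = 2·5, so k = 8 or k = −12.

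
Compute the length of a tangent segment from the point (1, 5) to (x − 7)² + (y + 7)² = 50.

With centre O = (7, −7), |OP|² = 180 and r² = 50.
By the tangent–radius right angle, tangent length = √(|PO|² − r²) = √130.

√130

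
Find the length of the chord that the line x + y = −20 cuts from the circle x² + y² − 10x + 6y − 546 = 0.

The distance from (5, −3) to the line is 22/√2, and r² = 580.
Half the chord is √(r² − d²) = √(338), so the full chord is 26√2.

26√2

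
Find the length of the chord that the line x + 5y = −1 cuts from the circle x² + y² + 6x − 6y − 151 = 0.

5√26

The distance from (−3, 3) to the line is 13/√26, and r² = 169.
Half the chord is √(r² − d²) = √(325/2), so the full chord is 5√26.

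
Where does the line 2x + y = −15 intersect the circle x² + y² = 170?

(−11, 7) and (−1, −13)

Substitute y = −2x − 15:
5x² + 60x + 55 = 0  ⟹  x² + 12x + 11 = 0
x = −1 or x = −11, giving (−1, −13) and (−11, 7).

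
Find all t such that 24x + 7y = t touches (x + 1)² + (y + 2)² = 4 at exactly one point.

For a tangent, require d(centre, line) = r = 2.
|24·(−1) + 7·(−2) − t| / √625 = 2
|t − (−38)| = 2·25, so t = 12 or t = −88.

t = −88 or t = 12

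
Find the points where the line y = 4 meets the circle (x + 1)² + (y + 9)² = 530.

(−20, 4) and (18, 4)

From the line, y = 4. Substituting:
x² + 2x − 360 = 0
x = 18 or x = −20, giving (18, 4) and (−20, 4).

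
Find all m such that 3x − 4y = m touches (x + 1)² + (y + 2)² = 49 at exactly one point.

m = −30 or m = 40

For a tangent, require d(centre, line) = r = 7.
|3·(−1) − 4·(−2) − m| / √25 = 7
|m − (5)| = 7·5, so m = 40 or m = −30.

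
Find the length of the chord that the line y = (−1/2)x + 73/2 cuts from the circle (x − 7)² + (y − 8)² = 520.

4√5

Substitute y = (73 − x)/2:
5x² − 170x + 1365 = 0  ⟹  x² − 34x + 273 = 0
x = 21 or x = 13, giving (21, 26) and (13, 30).
Chord length = distance between (21, 26) and (13, 30) = √80 = 4√5.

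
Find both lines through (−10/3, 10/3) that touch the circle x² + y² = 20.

Write the tangent as mx − y + (10/3 − m·(−10/3)) = 0 and set its distance from the centre to 2√5:
(10/3m − (−10/3))² = 20(m² + 1)
2m² − 5m + 2 = 0, so m = 1/2 or m = 2.
With m = 1/2: x − 2y = −10. With m = 2: 2x − y = −10.

x − 2y = −10 and 2x − y = −10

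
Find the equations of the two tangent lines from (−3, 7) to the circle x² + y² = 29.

A line y − (7) = m(x − (−3)) is tangent when its distance from (0, 0) is √29:
(3m − (−7))² = 29(m² + 1)
10m² − 21m − 10 = 0, so m = 5/2 or m = −2/5.
With m = 5/2: 5x − 2y = −29. With m = −2/5: 2x + 5y = 29.

5x − 2y = −29 and 2x + 5y = 29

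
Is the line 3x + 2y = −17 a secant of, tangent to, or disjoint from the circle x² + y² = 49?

Substituting the line into the circle gives 13x² + 102x + 93 = 0.
Discriminant = (102)² − 4·13·(93) = 5568 > 0.
Two real roots: the line is a secant.

secant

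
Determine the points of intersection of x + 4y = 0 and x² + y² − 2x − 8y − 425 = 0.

Substitute y = (−x)/4:
17x² − 6800 = 0  ⟹  x² − 400 = 0
x = 20 or x = −20, giving (20, −5) and (−20, 5).

(−20, 5) and (20, −5)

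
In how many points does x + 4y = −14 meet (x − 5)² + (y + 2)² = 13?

Substituting the line into the circle gives 17x² − 148x + 228 = 0.
Δ = 21904 − 15504 = 6400.
Two real roots: the line is a secant.

2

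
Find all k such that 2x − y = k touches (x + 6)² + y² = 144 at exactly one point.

For a tangent, require d(centre, line) = r = 12.
|2·(−6) − 1·0 − k| / √5 = 12
|k − (−12)| = 12√5.

k = −12 ± 12√5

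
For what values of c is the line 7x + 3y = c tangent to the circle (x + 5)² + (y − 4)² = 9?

Tangency holds when the distance from the centre (−5, 4) to the line equals the radius 3:
|7·(−5) + 3·4 − c| / √58 = 3
|c − (−23)| = 3√58.

c = −23 ± 3√58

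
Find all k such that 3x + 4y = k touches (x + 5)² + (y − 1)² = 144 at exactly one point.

k = −71 or k = 49

For a tangent, require d(centre, line) = r = 12.
|3·(−5) + 4·1 − k| / √25 = 12
|k − (−11)| = 12·5, so k = 49 or k = −71.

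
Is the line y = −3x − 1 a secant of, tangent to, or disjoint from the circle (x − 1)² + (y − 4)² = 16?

Centre (1, 4), r² = 16. Distance² from centre to line = (8)²/10 = 32/5.
Since d² < r², the line cuts the circle twice.

secant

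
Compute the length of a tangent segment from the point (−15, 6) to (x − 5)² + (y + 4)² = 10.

Centre (5, −4), r² = 10. |PO|² = (−20)² + (10)² = 500.
The tangent meets the radius at right angles, so tangent² = |PO|² − r² = 500 − 10 = 490.

7√10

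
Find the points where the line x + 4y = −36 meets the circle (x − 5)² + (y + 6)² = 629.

Express y = (−36 − x)/4 and substitute into the circle:
17x² − 136x − 9520 = 0  ⟹  x² − 8x − 560 = 0
x = 28 or x = −20, giving (28, −16) and (−20, −4).

(−20, −4) and (28, −16)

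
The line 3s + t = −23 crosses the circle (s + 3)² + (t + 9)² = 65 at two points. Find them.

(−7, −2) and (−2, −17)

Substitute t = −3s − 23:
10s² + 90s + 140 = 0  ⟹  s² + 9s + 14 = 0
s = −2 or s = −7, giving (−2, −17) and (−7, −2).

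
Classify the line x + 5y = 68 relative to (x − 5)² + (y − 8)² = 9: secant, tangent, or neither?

d² = (1·5 + 5·8 − (68))²/26 = 529/26; r² = 9.
Since d² > r², the line lies outside the circle.

neither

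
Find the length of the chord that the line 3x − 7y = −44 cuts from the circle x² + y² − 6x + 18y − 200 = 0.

Express y = (44 + 3x)/7 and substitute into the circle:
58x² + 348x − 2320 = 0  ⟹  x² + 6x − 40 = 0
x = 4 or x = −10, giving (4, 8) and (−10, 2).
|(4, 8) − (−10, 2)| = √((14)² + (6)²) = 2√58.

2√58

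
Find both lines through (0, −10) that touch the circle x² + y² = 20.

2x − y = 10 and 2x + y = −10

Write the tangent as mx − y + (−10 − m·(0)) = 0 and set its distance from the centre to 2√5:
[m·(0) − (10)]² = 20(m² + 1)
m² − 4 = 0, so m = 2 or m = −2.
Through (0, −10) these give 2x − y = 10 and 2x + y = −10.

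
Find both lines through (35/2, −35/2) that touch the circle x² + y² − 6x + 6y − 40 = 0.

7x + 3y = 70 and 3x + 7y = −70

A line y − (−35/2) = m(x − (35/2)) is tangent when its distance from (3, −3) is √58:
[m·(−29/2) − (29/2)]² = 58(m² + 1)
21m² + 58m + 21 = 0, so m = −7/3 or m = −3/7.
Through (35/2, −35/2) these give 7x + 3y = 70 and 3x + 7y = −70.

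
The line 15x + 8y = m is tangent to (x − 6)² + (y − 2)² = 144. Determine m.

m = −98 or m = 310

Tangency holds when the distance from the centre (6, 2) to the line equals the radius 12:
|15·6 + 8·2 − m| / √289 = 12
|m − (106)| = 12·17, so m = 310 or m = −98.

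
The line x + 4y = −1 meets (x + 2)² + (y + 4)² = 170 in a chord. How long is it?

6√17

Centre (−2, −4), r² = 170. Perpendicular distance d from centre to line = |−17| / √17 = 17/√17.
Half the chord is √(r² − d²) = √(153), so the full chord is 6√17.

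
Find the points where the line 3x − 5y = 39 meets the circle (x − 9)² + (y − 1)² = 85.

(3, −6) and (18, 3)

Express y = (−39 + 3x)/5 and substitute into the circle:
34x² − 714x + 1836 = 0  ⟹  x² − 21x + 54 = 0
x = 18 or x = 3, giving (18, 3) and (3, −6).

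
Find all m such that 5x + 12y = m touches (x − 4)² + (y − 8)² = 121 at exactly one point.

For a tangent, require d(centre, line) = r = 11.
|5·4 + 12·8 − m| / √169 = 11
|m − (116)| = 11·13, so m = 259 or m = −27.

m = −27 or m = 259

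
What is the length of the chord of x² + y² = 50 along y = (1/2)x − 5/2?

Express y = (−5 + x)/2 and substitute into the circle:
5x² − 10x − 175 = 0  ⟹  x² − 2x − 35 = 0
x = 7 or x = −5, giving (7, 1) and (−5, −5).
|(7, 1) − (−5, −5)| = √((12)² + (6)²) = 6√5.

6√5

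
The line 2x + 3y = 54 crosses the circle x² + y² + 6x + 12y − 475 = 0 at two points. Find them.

(3, 16) and (15, 8)

Express y = (54 − 2x)/3 and substitute into the circle:
13x² − 234x + 585 = 0  ⟹  x² − 18x + 45 = 0
x = 15 or x = 3, giving (15, 8) and (3, 16).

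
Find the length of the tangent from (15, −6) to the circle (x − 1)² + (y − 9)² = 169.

Centre (1, 9), r² = 169. |PO|² = (14)² + (−15)² = 421.
By the tangent–radius right angle, tangent length = √(|PO|² − r²) = √252 = 6√7.

6√7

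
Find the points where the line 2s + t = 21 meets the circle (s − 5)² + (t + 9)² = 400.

(5, 11) and (21, −21)

Express t = −2s + 21 and substitute into the circle:
5s² − 130s + 525 = 0  ⟹  s² − 26s + 105 = 0
s = 21 or s = 5, giving (21, −21) and (5, 11).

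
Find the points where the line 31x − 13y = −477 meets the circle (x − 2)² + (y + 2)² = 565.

(−20, −11) and (−7, 20)

From the line, y = (477 + 31x)/13. Substituting:
1130x² + 30510x + 158200 = 0  ⟹  x² + 27x + 140 = 0
x = −7 or x = −20, giving (−7, 20) and (−20, −11).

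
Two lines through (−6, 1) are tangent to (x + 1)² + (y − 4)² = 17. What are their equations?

A line y − (1) = m(x − (−6)) is tangent when its distance from (−1, 4) is √17:
[m·(5) − (3)]² = 17(m² + 1)
4m² − 15m − 4 = 0, so m = −1/4 or m = 4.
With m = −1/4: x + 4y = −2. With m = 4: 4x − y = −25.

x + 4y = −2 and 4x − y = −25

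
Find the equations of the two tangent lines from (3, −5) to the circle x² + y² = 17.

x + 4y = −17 and 4x − y = 17

A line y − (−5) = m(x − (3)) is tangent when its distance from (0, 0) is √17:
[m·(−3) − (5)]² = 17(m² + 1)
4m² − 15m − 4 = 0, so m = −1/4 or m = 4.
With m = −1/4: x + 4y = −17. With m = 4: 4x − y = 17.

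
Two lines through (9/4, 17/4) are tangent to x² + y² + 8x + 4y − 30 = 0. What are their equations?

x + 7y = 32 and 7x + y = 20

A line y − (17/4) = m(x − (9/4)) is tangent when its distance from (−4, −2) is 5√2:
[m·(−25/4) − (−25/4)]² = 50(m² + 1)
7m² + 50m + 7 = 0, so m = −1/7 or m = −7.
Through (9/4, 17/4) these give x + 7y = 32 and 7x + y = 20.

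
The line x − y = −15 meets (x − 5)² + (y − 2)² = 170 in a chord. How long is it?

Centre (5, 2), r² = 170. Perpendicular distance d from centre to line = |18| / √2 = 18/√2.
Chord = 2√(r² − d²) = 2·√(8) = 4√2.

4√2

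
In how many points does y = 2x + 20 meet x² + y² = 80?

Substituting the line into the circle gives 5x² + 80x + 320 = 0.
Discriminant = (80)² − 4·5·(320) = 0.
A repeated root: the line is tangent.

1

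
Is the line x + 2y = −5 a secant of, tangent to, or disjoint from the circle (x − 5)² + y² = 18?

Centre (5, 0), r² = 18. Distance² from centre to line = (10)²/5 = 20.
Since d² > r², the line lies outside the circle.

disjoint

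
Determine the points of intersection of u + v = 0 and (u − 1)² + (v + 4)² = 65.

(−3, 3) and (8, −8)

From the line, v = −u. Substituting:
2u² − 10u − 48 = 0  ⟹  u² − 5u − 24 = 0
u = 8 or u = −3, giving (8, −8) and (−3, 3).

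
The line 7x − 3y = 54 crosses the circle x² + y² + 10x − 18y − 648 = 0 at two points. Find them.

(0, −18) and (18, 24)

Express y = (−54 + 7x)/3 and substitute into the circle:
58x² − 1044x = 0  ⟹  x² − 18x = 0
x = 18 or x = 0, giving (18, 24) and (0, −18).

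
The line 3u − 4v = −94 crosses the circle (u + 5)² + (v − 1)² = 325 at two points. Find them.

Substitute v = (94 + 3u)/4:
25u² + 700u + 3300 = 0  ⟹  u² + 28u + 132 = 0
u = −6 or u = −22, giving (−6, 19) and (−22, 7).

(−22, 7) and (−6, 19)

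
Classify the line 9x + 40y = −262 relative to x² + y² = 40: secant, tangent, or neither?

Substituting the line into the circle gives 1681x² + 4716x + 4644 = 0.
Discriminant = (4716)² − 4·1681·(4644) = −8985600 < 0.
No real roots: the line does not meet the circle.

neither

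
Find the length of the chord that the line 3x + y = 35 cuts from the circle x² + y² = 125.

√10

Centre (0, 0), r² = 125. Perpendicular distance d from centre to line = |−35| / √10 = 35/√10.
Half the chord is √(r² − d²) = √(5/2), so the full chord is √10.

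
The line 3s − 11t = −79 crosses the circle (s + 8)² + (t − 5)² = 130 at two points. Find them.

Express t = (79 + 3s)/11 and substitute into the circle:
130s² + 2080s − 7410 = 0  ⟹  s² + 16s − 57 = 0
s = 3 or s = −19, giving (3, 8) and (−19, 2).

(−19, 2) and (3, 8)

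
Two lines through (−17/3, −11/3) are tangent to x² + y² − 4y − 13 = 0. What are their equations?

4x − y = −19 and x − 4y = 9

A line y − (−11/3) = m(x − (−17/3)) is tangent when its distance from (0, 2) is √17:
(17/3m − (17/3))² = 17(m² + 1)
4m² − 17m + 4 = 0, so m = 4 or m = 1/4.
With m = 4: 4x − y = −19. With m = 1/4: x − 4y = 9.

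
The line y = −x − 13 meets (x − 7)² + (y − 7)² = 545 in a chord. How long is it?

19√2

Substitute y = −x − 13:
2x² + 26x − 96 = 0  ⟹  x² + 13x − 48 = 0
x = 3 or x = −16, giving (3, −16) and (−16, 3).
Chord length = distance between (3, −16) and (−16, 3) = √722 = 19√2.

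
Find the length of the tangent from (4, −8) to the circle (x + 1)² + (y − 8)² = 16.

The centre is (−1, 8) and r = 4. The square of the distance from P to the centre is 25 + 256 = 281.
Power of the point: PT² = |PO|² − r² = 265, so PT = √265.

√265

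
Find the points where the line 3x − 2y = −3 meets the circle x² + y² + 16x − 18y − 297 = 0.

Express y = (3 + 3x)/2 and substitute into the circle:
13x² − 26x − 1287 = 0  ⟹  x² − 2x − 99 = 0
x = 11 or x = −9, giving (11, 18) and (−9, −12).

(−9, −12) and (11, 18)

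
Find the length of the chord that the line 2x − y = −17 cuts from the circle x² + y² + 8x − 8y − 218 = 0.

14√5

Substitute y = 2x + 17:
5x² + 60x − 65 = 0  ⟹  x² + 12x − 13 = 0
x = 1 or x = −13, giving (1, 19) and (−13, −9).
|(1, 19) − (−13, −9)| = √((14)² + (28)²) = 14√5.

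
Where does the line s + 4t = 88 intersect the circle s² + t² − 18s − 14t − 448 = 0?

(−8, 24) and (32, 14)

Express t = (88 − s)/4 and substitute into the circle:
17s² − 408s − 4352 = 0  ⟹  s² − 24s − 256 = 0
s = 32 or s = −8, giving (32, 14) and (−8, 24).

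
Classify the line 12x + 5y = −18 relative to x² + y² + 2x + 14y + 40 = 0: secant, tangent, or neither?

Substituting the line into the circle gives 169x² − 358x + 64 = 0.
Δ = 128164 − 43264 = 84900.
Two real roots: the line is a secant.

secant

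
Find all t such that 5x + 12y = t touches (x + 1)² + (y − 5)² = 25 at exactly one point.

Tangency holds when the distance from the centre (−1, 5) to the line equals the radius 5:
|5·(−1) + 12·5 − t| / √169 = 5
|t − (55)| = 5·13, so t = 120 or t = −10.

t = −10 or t = 120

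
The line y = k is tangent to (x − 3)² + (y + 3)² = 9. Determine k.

For a tangent, require d(centre, line) = r = 3.
|0·3 + 1·(−3) − k| / √1 = 3
|k − (−3)| = 3, so k = 0 or k = −6.

k = −6 or k = 0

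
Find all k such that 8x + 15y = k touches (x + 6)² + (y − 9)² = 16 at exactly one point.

k = 19 or k = 155

For a tangent, require d(centre, line) = r = 4.
|8·(−6) + 15·9 − k| / √289 = 4
|k − (87)| = 4·17, so k = 155 or k = 19.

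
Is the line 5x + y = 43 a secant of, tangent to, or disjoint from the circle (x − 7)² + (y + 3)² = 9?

secant

d² = (5·7 + 1·(−3) − (43))²/26 = 121/26; r² = 9.
Since d² < r², the line cuts the circle twice.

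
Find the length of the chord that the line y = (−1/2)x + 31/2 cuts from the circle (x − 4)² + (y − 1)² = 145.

Substitute y = (31 − x)/2:
5x² − 90x + 325 = 0  ⟹  x² − 18x + 65 = 0
x = 13 or x = 5, giving (13, 9) and (5, 13).
Chord length = distance between (13, 9) and (5, 13) = √80 = 4√5.

4√5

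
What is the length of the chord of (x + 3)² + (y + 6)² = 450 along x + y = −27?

Express y = −x − 27 and substitute into the circle:
2x² + 48x = 0  ⟹  x² + 24x = 0
x = 0 or x = −24, giving (0, −27) and (−24, −3).
Chord length = distance between (0, −27) and (−24, −3) = √1152 = 24√2.

24√2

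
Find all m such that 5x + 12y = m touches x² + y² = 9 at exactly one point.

m = −39 or m = 39

The line touches the circle iff its distance from (0, 0) is 3:
|5·0 + 12·0 − m| / √169 = 3
|m| = 3·13, so m = 39 or m = −39.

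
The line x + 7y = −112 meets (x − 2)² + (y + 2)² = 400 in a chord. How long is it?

Substitute y = (−112 − x)/7:
50x² − 9800 = 0  ⟹  x² − 196 = 0
x = 14 or x = −14, giving (14, −18) and (−14, −14).
Chord length = distance between (14, −18) and (−14, −14) = √800 = 20√2.

20√2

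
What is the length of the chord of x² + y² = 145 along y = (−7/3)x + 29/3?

3√58

Centre (0, 0), r² = 145. Perpendicular distance d from centre to line = |−29| / √58 = 29/√58.
Half the chord is √(r² − d²) = √(261/2), so the full chord is 3√58.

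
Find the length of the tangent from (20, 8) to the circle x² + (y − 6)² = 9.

Centre (0, 6), r² = 9. |PO|² = (20)² + (2)² = 404.
The tangent meets the radius at right angles, so tangent² = |PO|² − r² = 404 − 9 = 395.

√395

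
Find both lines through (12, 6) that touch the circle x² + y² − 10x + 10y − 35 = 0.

2x − 9y = −30 and 9x + 2y = 120

A line y − (6) = m(x − (12)) is tangent when its distance from (5, −5) is √85:
[m·(−7) − (−11)]² = 85(m² + 1)
18m² + 77m − 18 = 0, so m = 2/9 or m = −9/2.
With m = 2/9: 2x − 9y = −30. With m = −9/2: 9x + 2y = 120.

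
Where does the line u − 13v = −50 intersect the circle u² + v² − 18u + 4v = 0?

From the line, v = (50 + u)/13. Substituting:
170u² − 2890u + 5100 = 0  ⟹  u² − 17u + 30 = 0
u = 15 or u = 2, giving (15, 5) and (2, 4).

(2, 4) and (15, 5)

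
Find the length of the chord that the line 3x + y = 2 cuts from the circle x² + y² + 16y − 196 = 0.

10√10

The distance from (0, −8) to the line is 10/√10, and r² = 260.
Half the chord is √(r² − d²) = √(250), so the full chord is 10√10.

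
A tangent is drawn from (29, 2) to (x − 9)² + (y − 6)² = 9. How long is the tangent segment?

The centre is (9, 6) and r = 3. The square of the distance from P to the centre is 400 + 16 = 416.
By the tangent–radius right angle, tangent length = √(|PO|² − r²) = √407.

√407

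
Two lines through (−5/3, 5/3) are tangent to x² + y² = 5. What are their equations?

x − 2y = −5 and 2x − y = −5

Let a tangent through (−5/3, 5/3) have slope m. Its distance from (0, 0) must equal √5:
(5/3m − (−5/3))² = 5(m² + 1)
2m² − 5m + 2 = 0, so m = 1/2 or m = 2.
Through (−5/3, 5/3) these give x − 2y = −5 and 2x − y = −5.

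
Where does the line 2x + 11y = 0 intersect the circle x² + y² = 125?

(−11, 2) and (11, −2)

Express y = (−2x)/11 and substitute into the circle:
125x² − 15125 = 0  ⟹  x² − 121 = 0
x = 11 or x = −11, giving (11, −2) and (−11, 2).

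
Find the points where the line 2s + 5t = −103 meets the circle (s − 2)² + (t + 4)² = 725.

From the line, t = (−103 − 2s)/5. Substituting:
29s² + 232s − 11136 = 0  ⟹  s² + 8s − 384 = 0
s = 16 or s = −24, giving (16, −27) and (−24, −11).

(−24, −11) and (16, −27)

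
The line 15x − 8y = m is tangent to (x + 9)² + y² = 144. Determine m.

m = −339 or m = 69

For a tangent, require d(centre, line) = r = 12.
|15·(−9) − 8·0 − m| / √289 = 12
|m − (−135)| = 12·17, so m = 69 or m = −339.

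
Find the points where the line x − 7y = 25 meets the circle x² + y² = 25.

(−3, −4) and (4, −3)

Express y = (−25 + x)/7 and substitute into the circle:
50x² − 50x − 600 = 0  ⟹  x² − x − 12 = 0
x = 4 or x = −3, giving (4, −3) and (−3, −4).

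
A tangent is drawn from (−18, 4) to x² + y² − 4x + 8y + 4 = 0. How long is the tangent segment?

8√7

The centre is (2, −4) and r = 4. The square of the distance from P to the centre is 400 + 64 = 464.
Power of the point: PT² = |PO|² − r² = 448, so PT = 8√7.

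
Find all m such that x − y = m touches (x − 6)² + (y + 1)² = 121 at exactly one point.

The line touches the circle iff its distance from (6, −1) is 11:
|1·6 − 1·(−1) − m| / √2 = 11
|m − (7)| = 11√2.

m = 7 ± 11√2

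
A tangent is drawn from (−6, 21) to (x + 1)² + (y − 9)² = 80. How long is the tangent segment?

With centre O = (−1, 9), |OP|² = 169 and r² = 80.
By the tangent–radius right angle, tangent length = √(|PO|² − r²) = √89.

√89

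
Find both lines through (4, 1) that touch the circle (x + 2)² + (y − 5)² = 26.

A line y − (1) = m(x − (4)) is tangent when its distance from (−2, 5) is √26:
(−6m − (4))² = 26(m² + 1)
5m² + 24m − 5 = 0, so m = 1/5 or m = −5.
Through (4, 1) these give x − 5y = −1 and 5x + y = 21.

x − 5y = −1 and 5x + y = 21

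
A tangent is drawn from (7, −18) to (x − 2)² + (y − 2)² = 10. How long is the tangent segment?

Centre (2, 2), r² = 10. |PO|² = (5)² + (−20)² = 425.
Power of the point: PT² = |PO|² − r² = 415, so PT = √415.

√415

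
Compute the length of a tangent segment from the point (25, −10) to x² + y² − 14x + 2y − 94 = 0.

Centre (7, −1), r² = 144. |PO|² = (18)² + (−9)² = 405.
The tangent meets the radius at right angles, so tangent² = |PO|² − r² = 405 − 144 = 261.

3√29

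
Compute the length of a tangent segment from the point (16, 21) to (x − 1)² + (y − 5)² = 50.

√431

Centre (1, 5), r² = 50. |PO|² = (15)² + (16)² = 481.
By the tangent–radius right angle, tangent length = √(|PO|² − r²) = √431.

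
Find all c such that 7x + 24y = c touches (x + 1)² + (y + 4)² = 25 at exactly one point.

c = −228 or c = 22

The line touches the circle iff its distance from (−1, −4) is 5:
|7·(−1) + 24·(−4) − c| / √625 = 5
|c − (−103)| = 5·25, so c = 22 or c = −228.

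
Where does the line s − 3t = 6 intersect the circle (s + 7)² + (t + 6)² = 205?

(−21, −9) and (6, 0)

From the line, t = (−6 + s)/3. Substituting:
10s² + 150s − 1260 = 0  ⟹  s² + 15s − 126 = 0
s = 6 or s = −21, giving (6, 0) and (−21, −9).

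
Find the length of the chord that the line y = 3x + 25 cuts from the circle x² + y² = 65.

√10

Centre (0, 0), r² = 65. Perpendicular distance d from centre to line = |25| / √10 = 25/√10.
Half the chord is √(r² − d²) = √(5/2), so the full chord is √10.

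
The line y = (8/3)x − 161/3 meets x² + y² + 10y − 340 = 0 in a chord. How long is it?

From the line, y = (−161 + 8x)/3. Substituting:
73x² − 2336x + 18031 = 0  ⟹  x² − 32x + 247 = 0
x = 19 or x = 13, giving (19, −3) and (13, −19).
Chord length = distance between (19, −3) and (13, −19) = √292 = 2√73.

2√73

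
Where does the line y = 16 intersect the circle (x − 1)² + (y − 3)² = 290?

Express y = 16 and substitute into the circle:
x² − 2x − 120 = 0
x = 12 or x = −10, giving (12, 16) and (−10, 16).

(−10, 16) and (12, 16)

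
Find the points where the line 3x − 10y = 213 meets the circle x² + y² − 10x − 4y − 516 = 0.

Substitute y = (−213 + 3x)/10:
109x² − 2398x + 2289 = 0  ⟹  x² − 22x + 21 = 0
x = 21 or x = 1, giving (21, −15) and (1, −21).

(1, −21) and (21, −15)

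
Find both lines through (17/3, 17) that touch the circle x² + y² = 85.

9x + 2y = 85 and 6x − 7y = −85

Write the tangent as mx − y + (17 − m·(17/3)) = 0 and set its distance from the centre to √85:
[m·(−17/3) − (−17)]² = 85(m² + 1)
14m² + 51m − 54 = 0, so m = −9/2 or m = 6/7.
Through (17/3, 17) these give 9x + 2y = 85 and 6x − 7y = −85.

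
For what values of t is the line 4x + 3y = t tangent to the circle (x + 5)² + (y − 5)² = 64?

t = −45 or t = 35

Tangency holds when the distance from the centre (−5, 5) to the line equals the radius 8:
|4·(−5) + 3·5 − t| / √25 = 8
|t − (−5)| = 8·5, so t = 35 or t = −45.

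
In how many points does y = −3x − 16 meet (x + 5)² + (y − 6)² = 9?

Substituting the line into the circle gives 10x² + 142x + 500 = 0.
Δ = 20164 − 20000 = 164.
Two real roots: the line is a secant.

2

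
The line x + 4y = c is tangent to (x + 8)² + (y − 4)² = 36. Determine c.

c = 8 ± 6√17

The line touches the circle iff its distance from (−8, 4) is 6:
|1·(−8) + 4·4 − c| / √17 = 6
|c − (8)| = 6√17.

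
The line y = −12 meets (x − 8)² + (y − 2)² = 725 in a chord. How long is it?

The distance from (8, 2) to the line is 14, and r² = 725.
Chord = 2√(r² − d²) = 2·√(529) = 46.

46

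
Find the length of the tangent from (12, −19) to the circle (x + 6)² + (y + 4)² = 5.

4√34

Centre (−6, −4), r² = 5. |PO|² = (18)² + (−15)² = 549.
The tangent meets the radius at right angles, so tangent² = |PO|² − r² = 549 − 5 = 544.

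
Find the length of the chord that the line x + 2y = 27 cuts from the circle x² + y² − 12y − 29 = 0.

The distance from (0, 6) to the line is 15/√5, and r² = 65.
Half the chord is √(r² − d²) = √(20), so the full chord is 4√5.

4√5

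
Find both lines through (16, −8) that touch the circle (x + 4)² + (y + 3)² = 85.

2x − 9y = 104 and 6x + 7y = 40

Write the tangent as mx − y + (−8 − m·(16)) = 0 and set its distance from the centre to √85:
[m·(−20) − (5)]² = 85(m² + 1)
63m² + 40m − 12 = 0, so m = 2/9 or m = −6/7.
With m = 2/9: 2x − 9y = 104. With m = −6/7: 6x + 7y = 40.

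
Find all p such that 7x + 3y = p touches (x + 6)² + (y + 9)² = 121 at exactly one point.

For a tangent, require d(centre, line) = r = 11.
|7·(−6) + 3·(−9) − p| / √58 = 11
|p − (−69)| = 11√58.

p = −69 ± 11√58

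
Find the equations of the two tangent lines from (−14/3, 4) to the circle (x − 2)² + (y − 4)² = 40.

A line y − (4) = m(x − (−14/3)) is tangent when its distance from (2, 4) is 2√10:
(20/3m − (0))² = 40(m² + 1)
m² − 9 = 0, so m = −3 or m = 3.
Through (−14/3, 4) these give 3x + y = −10 and 3x − y = −18.

3x + y = −10 and 3x − y = −18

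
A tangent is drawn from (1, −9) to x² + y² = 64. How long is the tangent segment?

Centre (0, 0), r² = 64. |PO|² = (1)² + (−9)² = 82.
By the tangent–radius right angle, tangent length = √(|PO|² − r²) = √18 = 3√2.

3√2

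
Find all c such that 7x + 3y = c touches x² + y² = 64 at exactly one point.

c = ±8√58

The line touches the circle iff its distance from (0, 0) is 8:
|7·0 + 3·0 − c| / √58 = 8
|c| = 8√58.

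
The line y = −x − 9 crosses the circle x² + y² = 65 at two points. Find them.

(−8, −1) and (−1, −8)

Express y = −x − 9 and substitute into the circle:
2x² + 18x + 16 = 0  ⟹  x² + 9x + 8 = 0
x = −1 or x = −8, giving (−1, −8) and (−8, −1).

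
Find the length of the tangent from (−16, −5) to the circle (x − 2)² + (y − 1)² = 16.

The centre is (2, 1) and r = 4. The square of the distance from P to the centre is 324 + 36 = 360.
The tangent meets the radius at right angles, so tangent² = |PO|² − r² = 360 − 16 = 344.

2√86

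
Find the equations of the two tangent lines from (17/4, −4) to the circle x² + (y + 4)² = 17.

4x + y = 13 and 4x − y = 21

A line y − (−4) = m(x − (17/4)) is tangent when its distance from (0, −4) is √17:
[m·(−17/4) − (0)]² = 17(m² + 1)
m² − 16 = 0, so m = −4 or m = 4.
With m = −4: 4x + y = 13. With m = 4: 4x − y = 21.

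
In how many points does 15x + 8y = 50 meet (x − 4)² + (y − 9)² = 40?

2

Substituting the line into the circle gives 289x² + 148x − 1052 = 0.
Δ = 21904 − (−1216112) = 1238016.
Two real roots: the line is a secant.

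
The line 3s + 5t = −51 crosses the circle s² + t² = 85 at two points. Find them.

Substitute t = (−51 − 3s)/5:
34s² + 306s + 476 = 0  ⟹  s² + 9s + 14 = 0
s = −2 or s = −7, giving (−2, −9) and (−7, −6).

(−7, −6) and (−2, −9)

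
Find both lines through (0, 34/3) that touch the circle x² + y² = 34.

5x − 3y = −34 and 5x + 3y = 34

Write the tangent as mx − y + (34/3 − m·(0)) = 0 and set its distance from the centre to √34:
[m·(0) − (−34/3)]² = 34(m² + 1)
9m² − 25 = 0, so m = 5/3 or m = −5/3.
With m = 5/3: 5x − 3y = −34. With m = −5/3: 5x + 3y = 34.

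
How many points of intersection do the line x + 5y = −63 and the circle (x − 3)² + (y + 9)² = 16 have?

0

Centre (3, −9), r² = 16. Distance² from centre to line = (21)²/26 = 441/26.
Since d² > r², the line lies outside the circle.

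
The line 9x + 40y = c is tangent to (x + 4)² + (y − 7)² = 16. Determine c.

Tangency holds when the distance from the centre (−4, 7) to the line equals the radius 4:
|9·(−4) + 40·7 − c| / √1681 = 4
|c − (244)| = 4·41, so c = 408 or c = 80.

c = 80 or c = 408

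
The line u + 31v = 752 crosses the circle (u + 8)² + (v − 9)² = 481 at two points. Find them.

From the line, v = (752 − u)/31. Substituting:
962u² + 14430u − 177008 = 0  ⟹  u² + 15u − 184 = 0
u = 8 or u = −23, giving (8, 24) and (−23, 25).

(−23, 25) and (8, 24)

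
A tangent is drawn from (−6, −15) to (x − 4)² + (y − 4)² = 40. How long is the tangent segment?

Centre (4, 4), r² = 40. |PO|² = (−10)² + (−19)² = 461.
Power of the point: PT² = |PO|² − r² = 421, so PT = √421.

√421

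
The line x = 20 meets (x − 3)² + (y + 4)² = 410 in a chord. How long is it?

The line gives x = 20. Substituting into the circle:
y² + 8y − 105 = 0
y = 7 or y = −15, giving (20, 7) and (20, −15).
Chord length = distance between (20, 7) and (20, −15) = √484 = 22.

22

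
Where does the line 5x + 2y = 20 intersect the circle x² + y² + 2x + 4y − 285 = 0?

(−2, 15) and (10, −15)

Express y = (20 − 5x)/2 and substitute into the circle:
29x² − 232x − 580 = 0  ⟹  x² − 8x − 20 = 0
x = 10 or x = −2, giving (10, −15) and (−2, 15).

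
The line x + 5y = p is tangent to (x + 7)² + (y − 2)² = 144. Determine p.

The line touches the circle iff its distance from (−7, 2) is 12:
|1·(−7) + 5·2 − p| / √26 = 12
|p − (3)| = 12√26.

p = 3 ± 12√26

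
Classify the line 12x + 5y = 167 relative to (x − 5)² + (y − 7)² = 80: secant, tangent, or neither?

Centre (5, 7), r² = 80. Distance² from centre to line = (−72)²/169 = 5184/169.
Since d² < r², the line cuts the circle twice.

secant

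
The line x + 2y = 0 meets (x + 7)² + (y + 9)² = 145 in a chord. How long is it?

Express y = (−x)/2 and substitute into the circle:
5x² + 20x − 60 = 0  ⟹  x² + 4x − 12 = 0
x = 2 or x = −6, giving (2, −1) and (−6, 3).
|(2, −1) − (−6, 3)| = √((8)² + (−4)²) = 4√5.

4√5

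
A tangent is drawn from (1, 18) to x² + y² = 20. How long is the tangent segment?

Centre (0, 0), r² = 20. |PO|² = (1)² + (18)² = 325.
The tangent meets the radius at right angles, so tangent² = |PO|² − r² = 325 − 20 = 305.

√305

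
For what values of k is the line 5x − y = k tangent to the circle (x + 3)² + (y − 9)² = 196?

k = −24 ± 14√26

For a tangent, require d(centre, line) = r = 14.
|5·(−3) − 1·9 − k| / √26 = 14
|k − (−24)| = 14√26.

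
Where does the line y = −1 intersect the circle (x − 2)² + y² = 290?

(−15, −1) and (19, −1)

From the line, y = −1. Substituting:
x² − 4x − 285 = 0
x = 19 or x = −15, giving (19, −1) and (−15, −1).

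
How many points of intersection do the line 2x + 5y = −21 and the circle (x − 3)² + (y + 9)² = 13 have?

2

d² = (2·3 + 5·(−9) − (−21))²/29 = 324/29; r² = 13.
Since d² < r², the line cuts the circle twice.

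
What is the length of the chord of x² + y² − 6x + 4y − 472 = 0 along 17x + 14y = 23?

Centre (3, −2), r² = 485. Perpendicular distance d from centre to line = |0| / √485 = 0/√485.
Half the chord is √(r² − d²) = √(485), so the full chord is 2√485.

2√485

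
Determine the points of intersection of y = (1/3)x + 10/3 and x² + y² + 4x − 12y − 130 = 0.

From the line, y = (10 + x)/3. Substituting:
10x² + 20x − 1430 = 0  ⟹  x² + 2x − 143 = 0
x = 11 or x = −13, giving (11, 7) and (−13, −1).

(−13, −1) and (11, 7)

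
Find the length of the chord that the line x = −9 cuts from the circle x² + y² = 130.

Centre (0, 0), r² = 130. Perpendicular distance d from centre to line = |9| / √1 = 9.
Half the chord is √(r² − d²) = √(49), so the full chord is 14.

14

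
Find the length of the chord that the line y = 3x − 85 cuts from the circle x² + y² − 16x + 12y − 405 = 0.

Express y = 3x − 85 and substitute into the circle:
10x² − 490x + 5800 = 0  ⟹  x² − 49x + 580 = 0
x = 29 or x = 20, giving (29, 2) and (20, −25).
|(29, 2) − (20, −25)| = √((9)² + (27)²) = 9√10.

9√10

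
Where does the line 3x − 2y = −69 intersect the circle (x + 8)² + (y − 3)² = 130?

(−19, 6) and (−15, 12)

Express y = (69 + 3x)/2 and substitute into the circle:
13x² + 442x + 3705 = 0  ⟹  x² + 34x + 285 = 0
x = −15 or x = −19, giving (−15, 12) and (−19, 6).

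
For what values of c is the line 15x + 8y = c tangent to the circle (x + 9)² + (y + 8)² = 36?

c = −301 or c = −97

Tangency holds when the distance from the centre (−9, −8) to the line equals the radius 6:
|15·(−9) + 8·(−8) − c| / √289 = 6
|c − (−199)| = 6·17, so c = −97 or c = −301.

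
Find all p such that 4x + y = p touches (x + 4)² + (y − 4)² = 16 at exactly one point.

For a tangent, require d(centre, line) = r = 4.
|4·(−4) + 1·4 − p| / √17 = 4
|p − (−12)| = 4√17.

p = −12 ± 4√17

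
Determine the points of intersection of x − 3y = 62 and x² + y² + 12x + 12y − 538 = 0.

Express y = (−62 + x)/3 and substitute into the circle:
10x² + 20x − 3230 = 0  ⟹  x² + 2x − 323 = 0
x = 17 or x = −19, giving (17, −15) and (−19, −27).

(−19, −27) and (17, −15)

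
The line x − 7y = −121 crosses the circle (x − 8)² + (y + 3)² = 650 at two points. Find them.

(−9, 16) and (19, 20)

Substitute y = (121 + x)/7:
50x² − 500x − 8550 = 0  ⟹  x² − 10x − 171 = 0
x = 19 or x = −9, giving (19, 20) and (−9, 16).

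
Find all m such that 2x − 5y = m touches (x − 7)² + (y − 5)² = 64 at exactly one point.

m = −11 ± 8√29

For a tangent, require d(centre, line) = r = 8.
|2·7 − 5·5 − m| / √29 = 8
|m − (−11)| = 8√29.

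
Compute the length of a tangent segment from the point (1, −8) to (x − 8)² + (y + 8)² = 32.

√17

With centre O = (8, −8), |OP|² = 49 and r² = 32.
The tangent meets the radius at right angles, so tangent² = |PO|² − r² = 49 − 32 = 17.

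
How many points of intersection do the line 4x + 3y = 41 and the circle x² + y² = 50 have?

d² = (4·0 + 3·0 − (41))²/25 = 1681/25; r² = 50.
Since d² > r², the line lies outside the circle.

0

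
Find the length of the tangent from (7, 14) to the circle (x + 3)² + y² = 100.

With centre O = (−3, 0), |OP|² = 296 and r² = 100.
By the tangent–radius right angle, tangent length = √(|PO|² − r²) = √196 = 14.

14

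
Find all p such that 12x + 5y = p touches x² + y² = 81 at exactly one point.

p = −117 or p = 117

The line touches the circle iff its distance from (0, 0) is 9:
|12·0 + 5·0 − p| / √169 = 9
|p| = 9·13, so p = 117 or p = −117.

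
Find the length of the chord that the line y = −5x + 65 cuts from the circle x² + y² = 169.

Centre (0, 0), r² = 169. Perpendicular distance d from centre to line = |−65| / √26 = 65/√26.
Chord = 2√(r² − d²) = 2·√(13/2) = √26.

√26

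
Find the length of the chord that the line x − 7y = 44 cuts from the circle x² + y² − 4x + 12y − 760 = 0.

40√2

Centre (2, −6), r² = 800. Perpendicular distance d from centre to line = |0| / √50 = 0/√50.
Chord = 2√(r² − d²) = 2·√(800) = 40√2.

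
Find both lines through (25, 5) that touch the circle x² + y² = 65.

Write the tangent as mx − y + (5 − m·(25)) = 0 and set its distance from the centre to √65:
(−25m − (−5))² = 65(m² + 1)
56m² − 25m − 4 = 0, so m = −1/8 or m = 4/7.
With m = −1/8: x + 8y = 65. With m = 4/7: 4x − 7y = 65.

x + 8y = 65 and 4x − 7y = 65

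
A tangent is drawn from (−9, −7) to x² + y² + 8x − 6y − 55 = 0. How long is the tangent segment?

Centre (−4, 3), r² = 80. |PO|² = (−5)² + (−10)² = 125.
Power of the point: PT² = |PO|² − r² = 45, so PT = 3√5.

3√5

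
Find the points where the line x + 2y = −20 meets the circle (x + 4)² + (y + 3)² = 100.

From the line, y = (−20 − x)/2. Substituting:
5x² + 60x − 140 = 0  ⟹  x² + 12x − 28 = 0
x = 2 or x = −14, giving (2, −11) and (−14, −3).

(−14, −3) and (2, −11)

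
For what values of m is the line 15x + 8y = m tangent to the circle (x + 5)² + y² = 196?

m = −313 or m = 163

Tangency holds when the distance from the centre (−5, 0) to the line equals the radius 14:
|15·(−5) + 8·0 − m| / √289 = 14
|m − (−75)| = 14·17, so m = 163 or m = −313.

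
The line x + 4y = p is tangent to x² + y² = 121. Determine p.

For a tangent, require d(centre, line) = r = 11.
|1·0 + 4·0 − p| / √17 = 11
|p| = 11√17.

p = ±11√17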